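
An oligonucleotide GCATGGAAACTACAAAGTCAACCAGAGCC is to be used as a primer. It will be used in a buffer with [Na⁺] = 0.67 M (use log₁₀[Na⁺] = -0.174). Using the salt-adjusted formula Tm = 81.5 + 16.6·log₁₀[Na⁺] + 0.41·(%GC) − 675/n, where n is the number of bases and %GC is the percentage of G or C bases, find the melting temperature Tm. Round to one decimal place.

75.1°C

Length n = 29. Base counts: A=12, C=8, G=6, T=3
G+C = 14, so %GC = 14/29 × 100 = 48.276%
Salt term: 16.6 × (-0.174) = -2.888
GC term: 0.41 × 48.276 = 19.793; length term: −675/29 = −23.276
Tm = 81.5 + (-2.888) + 19.793 − 23.276 = 75.129 → 75.1°C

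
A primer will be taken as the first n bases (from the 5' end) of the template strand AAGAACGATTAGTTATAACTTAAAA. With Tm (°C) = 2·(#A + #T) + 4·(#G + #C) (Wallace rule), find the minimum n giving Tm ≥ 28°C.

n = 11

First 10 bases: AAGAACGATT → Tm = 26°C (< 28°C)
First 11 bases: AAGAACGATTA → Tm = 28°C (≥ 28°C)
Each additional base adds 2°C (A/T) or 4°C (G/C), so Tm is non-decreasing in n; n = 11 is the first length to reach 28°C.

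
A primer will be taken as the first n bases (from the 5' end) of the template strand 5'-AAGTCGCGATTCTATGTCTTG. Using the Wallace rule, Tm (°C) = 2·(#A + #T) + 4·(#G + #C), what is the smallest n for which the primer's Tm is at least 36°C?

First 11 bases: AAGTCGCGATT → Tm = 32°C (< 36°C)
First 12 bases: AAGTCGCGATTC → Tm = 36°C (≥ 36°C)
Each additional base adds 2°C (A/T) or 4°C (G/C), so Tm is non-decreasing in n; n = 12 is the first length to reach 36°C.

n = 12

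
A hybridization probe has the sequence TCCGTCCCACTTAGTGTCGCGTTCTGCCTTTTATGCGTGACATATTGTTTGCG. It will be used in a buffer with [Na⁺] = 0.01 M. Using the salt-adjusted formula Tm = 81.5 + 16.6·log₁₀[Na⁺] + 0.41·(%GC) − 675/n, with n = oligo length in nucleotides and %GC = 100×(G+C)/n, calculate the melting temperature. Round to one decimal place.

Length n = 53. Base counts: C=14, A=6, G=12, T=21
G+C = 26, so %GC = 26/53 × 100 = 49.057%
Salt term: 16.6 × (-2) = -33.2
GC term: 0.41 × 49.057 = 20.113; length term: −675/53 = −12.736
Tm = 81.5 + (-33.2) + 20.113 − 12.736 = 55.677 → 55.7°C

55.7°C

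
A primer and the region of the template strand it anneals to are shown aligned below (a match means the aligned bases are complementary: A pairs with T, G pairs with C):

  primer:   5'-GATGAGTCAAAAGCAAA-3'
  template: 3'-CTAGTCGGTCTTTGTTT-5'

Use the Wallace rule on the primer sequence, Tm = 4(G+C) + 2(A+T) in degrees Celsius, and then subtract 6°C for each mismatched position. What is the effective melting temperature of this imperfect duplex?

22°C

Primer base counts: A=9, T=2, G=4, C=2 → A+T=11, G+C=6
Perfect-match Tm = 2(11) + 4(6) = 22 + 24 = 46°C
Mismatches (positions where the bases are not complementary): 4 (at positions 4, 7, 10, 13)
Effective Tm = 46 − 4×6 = 46 − 24 = 22°C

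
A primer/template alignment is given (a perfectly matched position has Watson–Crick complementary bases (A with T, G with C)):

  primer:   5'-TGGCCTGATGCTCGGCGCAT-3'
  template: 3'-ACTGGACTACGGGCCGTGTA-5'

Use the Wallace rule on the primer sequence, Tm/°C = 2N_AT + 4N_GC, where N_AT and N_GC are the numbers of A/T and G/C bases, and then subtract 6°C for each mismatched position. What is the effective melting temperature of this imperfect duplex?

48°C

Primer base counts: A=2, T=5, G=7, C=6 → A+T=7, G+C=13
Perfect-match Tm = 2(7) + 4(13) = 14 + 52 = 66°C
Mismatches (positions where the bases are not complementary): 3 (at positions 3, 12, 17)
Effective Tm = 66 − 3×6 = 66 − 18 = 48°C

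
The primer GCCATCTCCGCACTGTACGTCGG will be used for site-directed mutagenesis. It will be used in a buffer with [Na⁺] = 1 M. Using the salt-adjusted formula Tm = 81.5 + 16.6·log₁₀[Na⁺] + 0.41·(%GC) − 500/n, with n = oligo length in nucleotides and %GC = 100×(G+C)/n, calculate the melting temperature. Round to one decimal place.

Length n = 23. Scanning the sequence gives A=3, C=9, T=5, G=6.
G+C = 15, so %GC = 15/23 × 100 = 65.217%
Salt term: 16.6 × (0) = 0
GC term: 0.41 × 65.217 = 26.739; length term: −500/23 = −21.739
Tm = 81.5 + (0) + 26.739 − 21.739 = 86.5 → 86.5°C

86.5°C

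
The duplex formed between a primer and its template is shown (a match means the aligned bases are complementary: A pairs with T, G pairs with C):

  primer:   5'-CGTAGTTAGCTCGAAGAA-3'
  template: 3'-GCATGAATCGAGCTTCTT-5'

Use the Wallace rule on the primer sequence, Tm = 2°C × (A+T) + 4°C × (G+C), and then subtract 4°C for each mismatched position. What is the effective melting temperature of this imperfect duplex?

Primer base counts: A=6, T=4, G=5, C=3 → A+T=10, G+C=8
Perfect-match Tm = 2(10) + 4(8) = 20 + 32 = 52°C
Mismatches (positions where the bases are not complementary): 1 (at position 5)
Effective Tm = 52 − 1×4 = 52 − 4 = 48°C

48°C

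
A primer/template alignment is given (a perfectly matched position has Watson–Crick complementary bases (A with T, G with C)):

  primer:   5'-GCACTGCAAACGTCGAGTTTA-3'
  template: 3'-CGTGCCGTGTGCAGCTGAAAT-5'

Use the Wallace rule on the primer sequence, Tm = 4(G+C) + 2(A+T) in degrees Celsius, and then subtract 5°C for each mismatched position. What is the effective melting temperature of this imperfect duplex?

Primer base counts: A=6, T=5, G=5, C=5 → A+T=11, G+C=10
Perfect-match Tm = 2(11) + 4(10) = 22 + 40 = 62°C
Mismatches (positions where the bases are not complementary): 3 (at positions 5, 9, 17)
Effective Tm = 62 − 3×5 = 62 − 15 = 47°C

47°C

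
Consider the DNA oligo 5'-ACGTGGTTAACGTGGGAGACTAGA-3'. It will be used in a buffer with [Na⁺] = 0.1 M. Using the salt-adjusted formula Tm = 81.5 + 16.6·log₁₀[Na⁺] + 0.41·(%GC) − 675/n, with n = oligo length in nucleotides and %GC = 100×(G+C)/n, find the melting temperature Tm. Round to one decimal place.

Length n = 24. Base counts: C=3, A=7, G=9, T=5
G+C = 12, so %GC = 12/24 × 100 = 50%
Salt term: 16.6 × (-1) = -16.6
GC term: 0.41 × 50 = 20.5; length term: −675/24 = −28.125
Tm = 81.5 + (-16.6) + 20.5 − 28.125 = 57.275 → 57.3°C

57.3°C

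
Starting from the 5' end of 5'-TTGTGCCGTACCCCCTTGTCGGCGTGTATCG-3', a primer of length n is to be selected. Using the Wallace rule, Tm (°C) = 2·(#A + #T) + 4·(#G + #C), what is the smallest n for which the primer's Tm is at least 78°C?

n = 24

First 23 bases: TTGTGCCGTACCCCCTTGTCGGC → Tm = 76°C (< 78°C)
First 24 bases: TTGTGCCGTACCCCCTTGTCGGCG → Tm = 80°C (≥ 78°C)
Each additional base adds 2°C (A/T) or 4°C (G/C), so Tm is non-decreasing in n; n = 24 is the first length to reach 78°C.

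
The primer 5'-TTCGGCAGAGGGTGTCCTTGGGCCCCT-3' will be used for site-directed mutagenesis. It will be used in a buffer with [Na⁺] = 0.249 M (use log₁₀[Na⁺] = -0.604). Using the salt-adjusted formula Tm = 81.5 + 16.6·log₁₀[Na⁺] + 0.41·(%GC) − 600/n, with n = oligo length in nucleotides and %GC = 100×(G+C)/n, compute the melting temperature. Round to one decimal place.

Length n = 27. T=7, G=10, C=8, A=2
G+C = 18, so %GC = 18/27 × 100 = 66.667%
Salt term: 16.6 × (-0.604) = -10.026
GC term: 0.41 × 66.667 = 27.333; length term: −600/27 = −22.222
Tm = 81.5 + (-10.026) + 27.333 − 22.222 = 76.585 → 76.6°C

76.6°C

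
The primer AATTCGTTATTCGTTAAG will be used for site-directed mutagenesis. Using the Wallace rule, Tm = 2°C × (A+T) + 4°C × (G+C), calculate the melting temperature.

46°C

C=2, T=8, G=3, A=5
A+T = 13, G+C = 5
Tm = 4·5 + 2·13 = 20 + 26 = 46°C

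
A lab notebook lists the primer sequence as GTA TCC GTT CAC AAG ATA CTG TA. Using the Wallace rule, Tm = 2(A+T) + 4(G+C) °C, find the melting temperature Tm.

64°C

Counting bases: G=4, C=5, T=7, A=7
AT pairs contribute 14, GC pairs contribute 9.
Tm = 4·9 + 2·14 = 36 + 28 = 64°C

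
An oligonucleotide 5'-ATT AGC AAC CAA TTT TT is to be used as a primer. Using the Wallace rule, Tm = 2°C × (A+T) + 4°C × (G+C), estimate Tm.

42°C

Counting bases: G=1, A=6, C=3, T=7
AT pairs contribute 13, GC pairs contribute 4.
Tm = 4·4 + 2·13 = 16 + 26 = 42°C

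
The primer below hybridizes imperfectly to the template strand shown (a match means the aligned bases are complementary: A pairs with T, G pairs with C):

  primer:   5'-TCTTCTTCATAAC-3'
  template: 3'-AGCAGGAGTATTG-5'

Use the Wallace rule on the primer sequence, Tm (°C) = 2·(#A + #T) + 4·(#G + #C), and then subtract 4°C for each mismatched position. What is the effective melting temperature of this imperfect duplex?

Primer base counts: A=3, T=6, G=0, C=4 → A+T=9, G+C=4
Perfect-match Tm = 2(9) + 4(4) = 18 + 16 = 34°C
Mismatches (positions where the bases are not complementary): 2 (at positions 3, 6)
Effective Tm = 34 − 2×4 = 34 − 8 = 26°C

26°C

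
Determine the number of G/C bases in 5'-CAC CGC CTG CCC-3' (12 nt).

Scanning the sequence gives A=1, T=1, C=8, G=2.
G+C = 2 + 8 = 10

10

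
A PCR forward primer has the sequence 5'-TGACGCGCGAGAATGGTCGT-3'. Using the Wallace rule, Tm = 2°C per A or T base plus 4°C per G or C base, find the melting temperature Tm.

64°C

Scanning the sequence gives A=4, T=4, C=4, G=8.
A+T = 8, G+C = 12
Tm = 4·12 + 2·8 = 48 + 16 = 64°C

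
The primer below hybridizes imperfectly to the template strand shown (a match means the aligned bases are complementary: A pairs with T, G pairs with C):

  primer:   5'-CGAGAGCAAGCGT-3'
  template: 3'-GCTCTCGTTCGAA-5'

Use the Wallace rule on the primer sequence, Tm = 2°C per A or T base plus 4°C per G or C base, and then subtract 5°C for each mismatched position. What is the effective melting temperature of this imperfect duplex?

Primer base counts: A=4, T=1, G=5, C=3 → A+T=5, G+C=8
Perfect-match Tm = 2(5) + 4(8) = 10 + 32 = 42°C
Mismatches (positions where the bases are not complementary): 1 (at position 12)
Effective Tm = 42 − 1×5 = 42 − 5 = 37°C

37°C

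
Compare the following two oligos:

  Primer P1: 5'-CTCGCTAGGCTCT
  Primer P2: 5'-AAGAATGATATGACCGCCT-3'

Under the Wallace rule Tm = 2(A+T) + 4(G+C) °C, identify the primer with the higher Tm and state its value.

Primer P1: A+T=5, G+C=8 → Tm = 2(5)+4(8) = 42°C
Primer P2: A+T=11, G+C=8 → Tm = 2(11)+4(8) = 54°C
42°C vs 54°C → primer P2 is higher.

Primer P2, 54°C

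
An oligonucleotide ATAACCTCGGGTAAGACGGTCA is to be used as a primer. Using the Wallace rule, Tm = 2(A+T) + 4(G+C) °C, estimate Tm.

A=7, G=6, T=4, C=5
AT pairs contribute 11, GC pairs contribute 11.
Tm = 4·11 + 2·11 = 44 + 22 = 66°C

66°C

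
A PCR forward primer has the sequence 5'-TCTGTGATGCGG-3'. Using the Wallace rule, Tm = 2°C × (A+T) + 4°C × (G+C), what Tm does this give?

Scanning the sequence gives T=4, A=1, G=5, C=2.
So N_AT = 5 and N_GC = 7.
Tm = 2×5 + 4×7 = 38°C

38°C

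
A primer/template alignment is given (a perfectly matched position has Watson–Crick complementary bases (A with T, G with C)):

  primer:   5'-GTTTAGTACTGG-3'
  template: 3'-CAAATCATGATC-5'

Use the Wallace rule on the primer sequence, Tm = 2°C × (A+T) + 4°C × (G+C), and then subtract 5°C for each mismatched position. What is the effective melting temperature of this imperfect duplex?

29°C

Primer base counts: A=2, T=5, G=4, C=1 → A+T=7, G+C=5
Perfect-match Tm = 2(7) + 4(5) = 14 + 20 = 34°C
Mismatches (positions where the bases are not complementary): 1 (at position 11)
Effective Tm = 34 − 1×5 = 34 − 5 = 29°C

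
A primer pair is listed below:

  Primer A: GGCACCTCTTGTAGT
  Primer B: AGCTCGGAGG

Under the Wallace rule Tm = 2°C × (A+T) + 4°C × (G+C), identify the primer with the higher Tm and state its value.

Primer A, 46°C

Primer A: A+T=7, G+C=8 → Tm = 2(7)+4(8) = 46°C
Primer B: A+T=3, G+C=7 → Tm = 2(3)+4(7) = 34°C
46°C vs 34°C → primer A is higher.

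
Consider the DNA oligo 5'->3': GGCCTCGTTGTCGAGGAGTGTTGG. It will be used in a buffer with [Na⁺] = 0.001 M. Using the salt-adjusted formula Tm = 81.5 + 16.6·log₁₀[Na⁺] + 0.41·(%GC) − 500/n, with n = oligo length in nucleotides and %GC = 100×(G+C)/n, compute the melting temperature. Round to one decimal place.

Length n = 24. T=7, A=2, C=4, G=11
G+C = 15, so %GC = 15/24 × 100 = 62.5%
Salt term: 16.6 × (-3) = -49.8
GC term: 0.41 × 62.5 = 25.625; length term: −500/24 = −20.833
Tm = 81.5 + (-49.8) + 25.625 − 20.833 = 36.492 → 36.5°C

36.5°C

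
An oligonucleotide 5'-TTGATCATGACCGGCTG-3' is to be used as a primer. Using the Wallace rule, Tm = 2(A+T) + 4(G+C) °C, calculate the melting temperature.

52°C

Counting bases: G=5, T=5, C=4, A=3
So N_AT = 8 and N_GC = 9.
Tm = 2×8 + 4×9 = 52°C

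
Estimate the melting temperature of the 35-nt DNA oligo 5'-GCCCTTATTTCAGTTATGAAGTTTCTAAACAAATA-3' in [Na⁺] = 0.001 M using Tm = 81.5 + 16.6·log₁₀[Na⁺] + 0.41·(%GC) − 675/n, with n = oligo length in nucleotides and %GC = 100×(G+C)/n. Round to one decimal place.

24.1°C

Length n = 35. Base counts: G=4, C=6, A=12, T=13
G+C = 10, so %GC = 10/35 × 100 = 28.571%
Salt term: 16.6 × (-3) = -49.8
GC term: 0.41 × 28.571 = 11.714; length term: −675/35 = −19.286
Tm = 81.5 + (-49.8) + 11.714 − 19.286 = 24.128 → 24.1°C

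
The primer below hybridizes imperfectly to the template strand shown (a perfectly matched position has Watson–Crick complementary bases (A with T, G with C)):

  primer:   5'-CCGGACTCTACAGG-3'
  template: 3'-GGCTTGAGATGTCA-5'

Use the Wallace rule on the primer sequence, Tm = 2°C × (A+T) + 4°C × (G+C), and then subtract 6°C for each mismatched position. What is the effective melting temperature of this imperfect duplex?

Primer base counts: A=3, T=2, G=4, C=5 → A+T=5, G+C=9
Perfect-match Tm = 2(5) + 4(9) = 10 + 36 = 46°C
Mismatches (positions where the bases are not complementary): 2 (at positions 4, 14)
Effective Tm = 46 − 2×6 = 46 − 12 = 34°C

34°C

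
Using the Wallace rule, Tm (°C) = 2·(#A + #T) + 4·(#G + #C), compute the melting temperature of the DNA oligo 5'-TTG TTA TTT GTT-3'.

28°C

Base counts: T=9, A=1, C=0, G=2
AT pairs contribute 10, GC pairs contribute 2.
Tm = 2(10) + 4(2) = 20 + 8 = 28°C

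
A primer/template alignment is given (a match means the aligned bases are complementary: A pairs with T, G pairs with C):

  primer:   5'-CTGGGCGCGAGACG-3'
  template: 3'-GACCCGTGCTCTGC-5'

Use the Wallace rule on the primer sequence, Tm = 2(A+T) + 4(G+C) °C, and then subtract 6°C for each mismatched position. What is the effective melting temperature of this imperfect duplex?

Primer base counts: A=2, T=1, G=7, C=4 → A+T=3, G+C=11
Perfect-match Tm = 2(3) + 4(11) = 6 + 44 = 50°C
Mismatches (positions where the bases are not complementary): 1 (at position 7)
Effective Tm = 50 − 1×6 = 50 − 6 = 44°C

44°C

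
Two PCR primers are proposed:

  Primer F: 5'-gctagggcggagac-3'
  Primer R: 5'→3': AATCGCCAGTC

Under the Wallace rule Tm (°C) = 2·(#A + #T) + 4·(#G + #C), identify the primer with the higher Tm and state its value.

Primer F: A+T=4, G+C=10 → Tm = 2(4)+4(10) = 48°C
Primer R: A+T=5, G+C=6 → Tm = 2(5)+4(6) = 34°C
48°C vs 34°C → primer F is higher.

Primer F, 48°C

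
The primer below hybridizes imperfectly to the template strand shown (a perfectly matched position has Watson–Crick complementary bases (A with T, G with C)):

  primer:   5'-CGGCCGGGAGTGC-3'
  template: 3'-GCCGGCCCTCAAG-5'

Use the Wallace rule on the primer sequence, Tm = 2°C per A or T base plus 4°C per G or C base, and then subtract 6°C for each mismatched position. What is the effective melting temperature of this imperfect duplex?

42°C

Primer base counts: A=1, T=1, G=7, C=4 → A+T=2, G+C=11
Perfect-match Tm = 2(2) + 4(11) = 4 + 44 = 48°C
Mismatches (positions where the bases are not complementary): 1 (at position 12)
Effective Tm = 48 − 1×6 = 48 − 6 = 42°C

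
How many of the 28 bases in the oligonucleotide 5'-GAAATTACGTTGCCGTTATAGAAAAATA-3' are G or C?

Base counts: C=3, T=8, A=12, G=5
G+C = 5 + 3 = 8

8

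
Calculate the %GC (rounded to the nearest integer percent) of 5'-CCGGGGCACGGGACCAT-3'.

Scanning the sequence gives C=6, G=7, A=3, T=1.
G+C = 7 + 6 = 13 out of 17 bases
%GC = 13/17 × 100 = 76.47% ≈ 76%

76%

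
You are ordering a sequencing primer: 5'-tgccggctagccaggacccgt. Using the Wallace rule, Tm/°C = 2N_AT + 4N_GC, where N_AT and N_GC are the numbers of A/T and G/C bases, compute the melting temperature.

72°C

C=8, A=3, G=7, T=3
A+T = 6, G+C = 15
Tm = 2(6) + 4(15) = 12 + 60 = 72°C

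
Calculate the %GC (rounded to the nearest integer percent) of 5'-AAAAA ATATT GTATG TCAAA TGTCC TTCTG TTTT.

Base counts: C=4, G=4, A=11, T=15
G+C = 4 + 4 = 8 out of 34 bases
%GC = 8/34 × 100 = 23.53% ≈ 24%

24%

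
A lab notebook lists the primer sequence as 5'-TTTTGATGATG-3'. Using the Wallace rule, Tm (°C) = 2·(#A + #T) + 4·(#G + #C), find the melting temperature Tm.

28°C

Counting bases: T=6, A=2, G=3, C=0
AT pairs contribute 8, GC pairs contribute 3.
Tm = 4·3 + 2·8 = 12 + 16 = 28°C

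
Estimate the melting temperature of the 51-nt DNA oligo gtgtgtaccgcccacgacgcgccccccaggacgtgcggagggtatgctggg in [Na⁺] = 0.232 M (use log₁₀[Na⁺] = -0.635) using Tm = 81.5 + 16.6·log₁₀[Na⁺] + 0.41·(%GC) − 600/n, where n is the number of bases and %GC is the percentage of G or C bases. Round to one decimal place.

88.9°C

Length n = 51. Base counts: T=7, A=7, C=17, G=20
G+C = 37, so %GC = 37/51 × 100 = 72.549%
Salt term: 16.6 × (-0.635) = -10.541
GC term: 0.41 × 72.549 = 29.745; length term: −600/51 = −11.765
Tm = 81.5 + (-10.541) + 29.745 − 11.765 = 88.939 → 88.9°C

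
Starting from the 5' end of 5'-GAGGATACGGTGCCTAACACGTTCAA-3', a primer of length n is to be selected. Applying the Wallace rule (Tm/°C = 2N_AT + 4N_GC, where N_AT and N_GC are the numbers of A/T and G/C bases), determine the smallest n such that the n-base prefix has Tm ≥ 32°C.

First 9 bases: GAGGATACG → Tm = 28°C (< 32°C)
First 10 bases: GAGGATACGG → Tm = 32°C (≥ 32°C)
Each additional base adds 2°C (A/T) or 4°C (G/C), so Tm is non-decreasing in n; n = 10 is the first length to reach 32°C.

n = 10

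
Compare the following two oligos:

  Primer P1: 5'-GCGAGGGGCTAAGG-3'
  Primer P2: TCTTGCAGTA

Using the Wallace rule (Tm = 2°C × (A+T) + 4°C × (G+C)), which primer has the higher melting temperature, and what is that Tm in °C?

Primer P1: A+T=4, G+C=10 → Tm = 2(4)+4(10) = 48°C
Primer P2: A+T=6, G+C=4 → Tm = 2(6)+4(4) = 28°C
48°C vs 28°C → primer P1 is higher.

Primer P1, 48°C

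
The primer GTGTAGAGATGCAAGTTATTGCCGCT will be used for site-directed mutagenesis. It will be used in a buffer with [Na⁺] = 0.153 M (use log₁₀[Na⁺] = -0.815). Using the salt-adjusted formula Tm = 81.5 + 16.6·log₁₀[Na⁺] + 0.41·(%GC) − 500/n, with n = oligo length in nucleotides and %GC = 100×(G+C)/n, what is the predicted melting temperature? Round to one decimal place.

67.7°C

Length n = 26. Counting bases: T=8, C=4, A=6, G=8
G+C = 12, so %GC = 12/26 × 100 = 46.154%
Salt term: 16.6 × (-0.815) = -13.529
GC term: 0.41 × 46.154 = 18.923; length term: −500/26 = −19.231
Tm = 81.5 + (-13.529) + 18.923 − 19.231 = 67.663 → 67.7°C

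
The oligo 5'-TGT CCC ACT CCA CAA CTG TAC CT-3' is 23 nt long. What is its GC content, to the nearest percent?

G=2, T=6, C=10, A=5
G+C = 2 + 10 = 12 out of 23 bases
%GC = 12/23 × 100 = 52.17% ≈ 52%

52%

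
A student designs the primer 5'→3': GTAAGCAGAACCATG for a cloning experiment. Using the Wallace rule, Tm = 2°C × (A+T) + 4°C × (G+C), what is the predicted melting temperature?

Counting bases: C=3, T=2, A=6, G=4
So N_AT = 8 and N_GC = 7.
Tm = 2(8) + 4(7) = 16 + 28 = 44°C

44°C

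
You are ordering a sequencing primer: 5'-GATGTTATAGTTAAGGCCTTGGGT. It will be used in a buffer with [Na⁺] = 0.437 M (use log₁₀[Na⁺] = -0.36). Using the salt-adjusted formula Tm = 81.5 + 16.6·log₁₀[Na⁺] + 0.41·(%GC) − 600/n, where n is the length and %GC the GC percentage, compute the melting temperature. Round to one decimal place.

67.6°C

Length n = 24. Scanning the sequence gives A=5, T=9, G=8, C=2.
G+C = 10, so %GC = 10/24 × 100 = 41.667%
Salt term: 16.6 × (-0.36) = -5.976
GC term: 0.41 × 41.667 = 17.083; length term: −600/24 = −25
Tm = 81.5 + (-5.976) + 17.083 − 25 = 67.607 → 67.6°C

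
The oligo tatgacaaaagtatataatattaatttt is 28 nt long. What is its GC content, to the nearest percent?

Counting bases: A=13, G=2, T=12, C=1
G+C = 2 + 1 = 3 out of 28 bases
%GC = 3/28 × 100 = 10.71% ≈ 11%

11%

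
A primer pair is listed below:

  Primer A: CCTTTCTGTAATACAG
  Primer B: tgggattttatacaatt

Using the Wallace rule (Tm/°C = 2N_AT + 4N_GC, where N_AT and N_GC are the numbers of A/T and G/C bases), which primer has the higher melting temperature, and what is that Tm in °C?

Primer A, 44°C

Primer A: A+T=10, G+C=6 → Tm = 2(10)+4(6) = 44°C
Primer B: A+T=13, G+C=4 → Tm = 2(13)+4(4) = 42°C
44°C vs 42°C → primer A is higher.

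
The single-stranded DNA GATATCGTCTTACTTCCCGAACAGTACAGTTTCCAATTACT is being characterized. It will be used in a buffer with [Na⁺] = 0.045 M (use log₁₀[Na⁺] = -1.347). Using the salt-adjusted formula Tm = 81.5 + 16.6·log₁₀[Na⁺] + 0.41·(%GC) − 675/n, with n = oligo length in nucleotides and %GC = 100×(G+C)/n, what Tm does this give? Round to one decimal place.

Length n = 41. Counting bases: G=5, T=14, C=11, A=11
G+C = 16, so %GC = 16/41 × 100 = 39.024%
Salt term: 16.6 × (-1.347) = -22.36
GC term: 0.41 × 39.024 = 16; length term: −675/41 = −16.463
Tm = 81.5 + (-22.36) + 16 − 16.463 = 58.677 → 58.7°C

58.7°C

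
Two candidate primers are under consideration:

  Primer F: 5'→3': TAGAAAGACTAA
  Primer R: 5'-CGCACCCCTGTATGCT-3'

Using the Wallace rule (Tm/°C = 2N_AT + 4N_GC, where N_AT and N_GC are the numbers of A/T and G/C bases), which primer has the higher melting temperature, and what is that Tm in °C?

Primer R, 52°C

Primer F: A+T=9, G+C=3 → Tm = 2(9)+4(3) = 30°C
Primer R: A+T=6, G+C=10 → Tm = 2(6)+4(10) = 52°C
30°C vs 52°C → primer R is higher.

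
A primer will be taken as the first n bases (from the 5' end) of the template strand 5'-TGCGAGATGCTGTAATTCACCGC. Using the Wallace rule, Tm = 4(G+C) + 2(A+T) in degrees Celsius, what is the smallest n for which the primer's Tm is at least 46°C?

First 15 bases: TGCGAGATGCTGTAA → Tm = 44°C (< 46°C)
First 16 bases: TGCGAGATGCTGTAAT → Tm = 46°C (≥ 46°C)
Each additional base adds 2°C (A/T) or 4°C (G/C), so Tm is non-decreasing in n; n = 16 is the first length to reach 46°C.

n = 16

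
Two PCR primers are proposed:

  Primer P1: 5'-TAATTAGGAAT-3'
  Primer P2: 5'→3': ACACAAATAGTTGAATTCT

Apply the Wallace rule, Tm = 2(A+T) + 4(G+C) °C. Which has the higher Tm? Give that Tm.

Primer P2, 48°C

Primer P1: A+T=9, G+C=2 → Tm = 2(9)+4(2) = 26°C
Primer P2: A+T=14, G+C=5 → Tm = 2(14)+4(5) = 48°C
26°C vs 48°C → primer P2 is higher.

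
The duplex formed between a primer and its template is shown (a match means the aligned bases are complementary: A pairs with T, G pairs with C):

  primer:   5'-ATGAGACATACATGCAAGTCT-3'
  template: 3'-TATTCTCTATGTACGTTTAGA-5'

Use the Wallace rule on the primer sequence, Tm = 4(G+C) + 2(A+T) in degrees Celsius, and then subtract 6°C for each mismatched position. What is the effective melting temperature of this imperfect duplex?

Primer base counts: A=8, T=5, G=4, C=4 → A+T=13, G+C=8
Perfect-match Tm = 2(13) + 4(8) = 26 + 32 = 58°C
Mismatches (positions where the bases are not complementary): 3 (at positions 3, 7, 18)
Effective Tm = 58 − 3×6 = 58 − 18 = 40°C

40°C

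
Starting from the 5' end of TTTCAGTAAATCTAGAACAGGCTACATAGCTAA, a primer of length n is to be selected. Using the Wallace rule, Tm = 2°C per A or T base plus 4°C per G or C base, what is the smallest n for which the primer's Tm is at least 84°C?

n = 31

First 30 bases: TTTCAGTAAATCTAGAACAGGCTACATAGC → Tm = 82°C (< 84°C)
First 31 bases: TTTCAGTAAATCTAGAACAGGCTACATAGCT → Tm = 84°C (≥ 84°C)
Each additional base adds 2°C (A/T) or 4°C (G/C), so Tm is non-decreasing in n; n = 31 is the first length to reach 84°C.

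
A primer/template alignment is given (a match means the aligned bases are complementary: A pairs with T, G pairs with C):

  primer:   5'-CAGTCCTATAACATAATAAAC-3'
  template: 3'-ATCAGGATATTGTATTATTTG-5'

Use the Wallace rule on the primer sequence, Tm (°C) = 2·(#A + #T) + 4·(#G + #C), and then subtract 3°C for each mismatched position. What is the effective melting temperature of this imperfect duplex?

Primer base counts: A=10, T=5, G=1, C=5 → A+T=15, G+C=6
Perfect-match Tm = 2(15) + 4(6) = 30 + 24 = 54°C
Mismatches (positions where the bases are not complementary): 1 (at position 1)
Effective Tm = 54 − 1×3 = 54 − 3 = 51°C

51°C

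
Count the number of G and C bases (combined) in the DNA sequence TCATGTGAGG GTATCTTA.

Scanning the sequence gives A=4, G=5, T=7, C=2.
Total G or C: 5 + 2 = 7

7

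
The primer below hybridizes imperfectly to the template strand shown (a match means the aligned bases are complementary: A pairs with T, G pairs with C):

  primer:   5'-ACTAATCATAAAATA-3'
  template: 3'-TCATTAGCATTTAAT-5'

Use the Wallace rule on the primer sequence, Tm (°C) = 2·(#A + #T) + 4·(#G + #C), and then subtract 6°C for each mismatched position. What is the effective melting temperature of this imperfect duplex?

16°C

Primer base counts: A=9, T=4, G=0, C=2 → A+T=13, G+C=2
Perfect-match Tm = 2(13) + 4(2) = 26 + 8 = 34°C
Mismatches (positions where the bases are not complementary): 3 (at positions 2, 8, 13)
Effective Tm = 34 − 3×6 = 34 − 18 = 16°C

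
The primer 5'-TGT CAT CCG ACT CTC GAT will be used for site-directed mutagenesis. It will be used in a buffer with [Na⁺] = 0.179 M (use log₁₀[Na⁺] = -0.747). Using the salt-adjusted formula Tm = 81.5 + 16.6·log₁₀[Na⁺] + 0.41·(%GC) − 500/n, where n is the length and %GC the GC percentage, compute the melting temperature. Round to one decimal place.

Length n = 18. Scanning the sequence gives T=6, A=3, C=6, G=3.
G+C = 9, so %GC = 9/18 × 100 = 50%
Salt term: 16.6 × (-0.747) = -12.4
GC term: 0.41 × 50 = 20.5; length term: −500/18 = −27.778
Tm = 81.5 + (-12.4) + 20.5 − 27.778 = 61.822 → 61.8°C

61.8°C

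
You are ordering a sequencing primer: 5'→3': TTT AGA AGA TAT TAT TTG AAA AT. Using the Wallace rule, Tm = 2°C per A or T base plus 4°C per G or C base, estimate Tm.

Scanning the sequence gives G=3, C=0, A=10, T=10.
So N_AT = 20 and N_GC = 3.
Tm = 4·3 + 2·20 = 12 + 40 = 52°C

52°C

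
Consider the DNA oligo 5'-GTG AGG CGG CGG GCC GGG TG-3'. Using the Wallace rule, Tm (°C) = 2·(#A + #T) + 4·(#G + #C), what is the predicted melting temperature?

74°C

Base counts: G=13, A=1, C=4, T=2
So N_AT = 3 and N_GC = 17.
Tm = 2×3 + 4×17 = 74°C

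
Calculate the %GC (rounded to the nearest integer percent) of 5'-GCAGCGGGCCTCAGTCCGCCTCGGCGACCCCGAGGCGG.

82%

Base counts: G=15, T=3, C=16, A=4
G+C = 15 + 16 = 31 out of 38 bases
%GC = 31/38 × 100 = 81.58% ≈ 82%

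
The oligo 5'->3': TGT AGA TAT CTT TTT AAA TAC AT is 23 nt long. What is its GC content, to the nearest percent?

Base counts: A=8, T=11, C=2, G=2
G+C = 2 + 2 = 4 out of 23 bases
%GC = 4/23 × 100 = 17.39% ≈ 17%

17%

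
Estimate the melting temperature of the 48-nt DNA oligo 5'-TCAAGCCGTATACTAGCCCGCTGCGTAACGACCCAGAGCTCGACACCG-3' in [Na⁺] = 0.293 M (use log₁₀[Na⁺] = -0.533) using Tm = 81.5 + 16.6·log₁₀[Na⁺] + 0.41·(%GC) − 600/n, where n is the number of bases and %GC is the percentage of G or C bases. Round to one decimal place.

Length n = 48. T=7, G=11, C=18, A=12
G+C = 29, so %GC = 29/48 × 100 = 60.417%
Salt term: 16.6 × (-0.533) = -8.848
GC term: 0.41 × 60.417 = 24.771; length term: −600/48 = −12.5
Tm = 81.5 + (-8.848) + 24.771 − 12.5 = 84.923 → 84.9°C

84.9°C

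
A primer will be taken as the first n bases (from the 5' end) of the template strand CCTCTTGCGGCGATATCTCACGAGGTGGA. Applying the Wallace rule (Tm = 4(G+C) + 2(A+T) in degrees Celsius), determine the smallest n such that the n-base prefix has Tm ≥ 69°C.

First 21 bases: CCTCTTGCGGCGATATCTCAC → Tm = 66°C (< 69°C)
First 22 bases: CCTCTTGCGGCGATATCTCACG → Tm = 70°C (≥ 69°C)
Since every base adds ≥2°C, Tm only increases with n, so the threshold is first crossed at n = 22.

n = 22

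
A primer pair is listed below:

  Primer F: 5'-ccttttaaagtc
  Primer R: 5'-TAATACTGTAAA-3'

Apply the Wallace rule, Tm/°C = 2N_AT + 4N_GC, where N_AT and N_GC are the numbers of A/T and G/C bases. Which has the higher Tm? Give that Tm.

Primer F, 32°C

Primer F: A+T=8, G+C=4 → Tm = 2(8)+4(4) = 32°C
Primer R: A+T=10, G+C=2 → Tm = 2(10)+4(2) = 28°C
32°C vs 28°C → primer F is higher.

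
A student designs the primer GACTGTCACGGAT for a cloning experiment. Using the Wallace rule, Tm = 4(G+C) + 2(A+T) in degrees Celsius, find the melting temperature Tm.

T=3, A=3, C=3, G=4
A+T = 6, G+C = 7
Tm = 4·7 + 2·6 = 28 + 12 = 40°C

40°C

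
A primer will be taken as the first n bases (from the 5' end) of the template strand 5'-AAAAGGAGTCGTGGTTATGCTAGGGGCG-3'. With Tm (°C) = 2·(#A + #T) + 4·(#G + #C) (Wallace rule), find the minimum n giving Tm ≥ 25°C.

n = 10

First 9 bases: AAAAGGAGT → Tm = 24°C (< 25°C)
First 10 bases: AAAAGGAGTC → Tm = 28°C (≥ 25°C)
Since every base adds ≥2°C, Tm only increases with n, so the threshold is first crossed at n = 10.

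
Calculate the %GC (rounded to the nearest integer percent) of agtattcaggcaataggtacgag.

43%

Scanning the sequence gives G=7, C=3, T=5, A=8.
G+C = 7 + 3 = 10 out of 23 bases
%GC = 10/23 × 100 = 43.48% ≈ 43%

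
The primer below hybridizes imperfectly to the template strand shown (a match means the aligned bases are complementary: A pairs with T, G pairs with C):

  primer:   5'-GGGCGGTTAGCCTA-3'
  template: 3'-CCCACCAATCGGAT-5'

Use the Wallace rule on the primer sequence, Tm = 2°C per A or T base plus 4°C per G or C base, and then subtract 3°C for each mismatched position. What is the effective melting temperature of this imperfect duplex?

Primer base counts: A=2, T=3, G=6, C=3 → A+T=5, G+C=9
Perfect-match Tm = 2(5) + 4(9) = 10 + 36 = 46°C
Mismatches (positions where the bases are not complementary): 1 (at position 4)
Effective Tm = 46 − 1×3 = 46 − 3 = 43°C

43°C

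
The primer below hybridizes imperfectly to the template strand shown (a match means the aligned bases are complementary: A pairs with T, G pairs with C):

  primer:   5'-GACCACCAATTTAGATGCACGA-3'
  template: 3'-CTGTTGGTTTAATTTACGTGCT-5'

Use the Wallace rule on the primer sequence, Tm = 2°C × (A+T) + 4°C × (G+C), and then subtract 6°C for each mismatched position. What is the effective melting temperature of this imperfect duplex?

Primer base counts: A=8, T=4, G=4, C=6 → A+T=12, G+C=10
Perfect-match Tm = 2(12) + 4(10) = 24 + 40 = 64°C
Mismatches (positions where the bases are not complementary): 3 (at positions 4, 10, 14)
Effective Tm = 64 − 3×6 = 64 − 18 = 46°C

46°C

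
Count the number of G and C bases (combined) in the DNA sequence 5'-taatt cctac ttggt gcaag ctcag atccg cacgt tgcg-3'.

20

Counting bases: C=11, A=8, G=9, T=11
G+C = 9 + 11 = 20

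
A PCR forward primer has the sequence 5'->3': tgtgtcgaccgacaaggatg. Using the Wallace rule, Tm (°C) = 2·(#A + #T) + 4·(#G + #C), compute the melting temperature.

Counting bases: G=7, A=5, T=4, C=4
AT pairs contribute 9, GC pairs contribute 11.
Tm = 4·11 + 2·9 = 44 + 18 = 62°C

62°C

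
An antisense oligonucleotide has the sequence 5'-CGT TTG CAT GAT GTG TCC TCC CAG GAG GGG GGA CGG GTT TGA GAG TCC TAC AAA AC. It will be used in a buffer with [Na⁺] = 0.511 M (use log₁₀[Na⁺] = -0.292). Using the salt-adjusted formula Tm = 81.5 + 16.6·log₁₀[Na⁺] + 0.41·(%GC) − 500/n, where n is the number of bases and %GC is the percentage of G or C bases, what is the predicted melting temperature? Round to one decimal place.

Length n = 56. Base counts: T=13, A=12, C=12, G=19
G+C = 31, so %GC = 31/56 × 100 = 55.357%
Salt term: 16.6 × (-0.292) = -4.847
GC term: 0.41 × 55.357 = 22.696; length term: −500/56 = −8.929
Tm = 81.5 + (-4.847) + 22.696 − 8.929 = 90.42 → 90.4°C

90.4°C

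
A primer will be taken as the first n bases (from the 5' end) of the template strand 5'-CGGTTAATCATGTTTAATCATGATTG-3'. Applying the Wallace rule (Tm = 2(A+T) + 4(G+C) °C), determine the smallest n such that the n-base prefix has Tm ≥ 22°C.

First 7 bases: CGGTTAA → Tm = 20°C (< 22°C)
First 8 bases: CGGTTAAT → Tm = 22°C (≥ 22°C)
Each additional base adds 2°C (A/T) or 4°C (G/C), so Tm is non-decreasing in n; n = 8 is the first length to reach 22°C.

n = 8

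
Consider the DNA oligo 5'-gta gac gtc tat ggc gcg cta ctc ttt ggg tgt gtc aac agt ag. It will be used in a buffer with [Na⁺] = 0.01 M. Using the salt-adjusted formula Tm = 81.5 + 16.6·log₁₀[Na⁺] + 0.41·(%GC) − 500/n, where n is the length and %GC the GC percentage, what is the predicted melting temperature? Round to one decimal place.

58.4°C

Length n = 44. Base counts: G=14, A=8, C=9, T=13
G+C = 23, so %GC = 23/44 × 100 = 52.273%
Salt term: 16.6 × (-2) = -33.2
GC term: 0.41 × 52.273 = 21.432; length term: −500/44 = −11.364
Tm = 81.5 + (-33.2) + 21.432 − 11.364 = 58.368 → 58.4°C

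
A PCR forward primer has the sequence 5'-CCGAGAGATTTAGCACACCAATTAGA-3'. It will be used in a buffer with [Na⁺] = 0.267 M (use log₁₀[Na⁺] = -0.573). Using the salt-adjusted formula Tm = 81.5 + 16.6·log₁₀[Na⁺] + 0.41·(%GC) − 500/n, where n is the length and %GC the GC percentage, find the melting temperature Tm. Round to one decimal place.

70.1°C

Length n = 26. Counting bases: C=6, T=5, G=5, A=10
G+C = 11, so %GC = 11/26 × 100 = 42.308%
Salt term: 16.6 × (-0.573) = -9.512
GC term: 0.41 × 42.308 = 17.346; length term: −500/26 = −19.231
Tm = 81.5 + (-9.512) + 17.346 − 19.231 = 70.103 → 70.1°C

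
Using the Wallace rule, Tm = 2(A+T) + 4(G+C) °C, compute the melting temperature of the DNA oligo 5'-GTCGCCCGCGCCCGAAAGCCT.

74°C

G=6, C=10, T=2, A=3
A+T = 5, G+C = 16
Tm = 2×5 + 4×16 = 74°C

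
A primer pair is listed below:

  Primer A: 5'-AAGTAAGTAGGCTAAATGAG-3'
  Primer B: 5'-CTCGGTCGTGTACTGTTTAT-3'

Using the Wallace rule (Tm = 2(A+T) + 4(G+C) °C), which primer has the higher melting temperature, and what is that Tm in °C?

Primer A: A+T=13, G+C=7 → Tm = 2(13)+4(7) = 54°C
Primer B: A+T=11, G+C=9 → Tm = 2(11)+4(9) = 58°C
54°C vs 58°C → primer B is higher.

Primer B, 58°C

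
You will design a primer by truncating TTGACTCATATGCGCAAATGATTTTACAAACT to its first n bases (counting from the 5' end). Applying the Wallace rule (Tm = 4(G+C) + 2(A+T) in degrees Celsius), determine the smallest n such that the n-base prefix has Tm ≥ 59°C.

n = 22

First 21 bases: TTGACTCATATGCGCAAATGA → Tm = 58°C (< 59°C)
First 22 bases: TTGACTCATATGCGCAAATGAT → Tm = 60°C (≥ 59°C)
Since every base adds ≥2°C, Tm only increases with n, so the threshold is first crossed at n = 22.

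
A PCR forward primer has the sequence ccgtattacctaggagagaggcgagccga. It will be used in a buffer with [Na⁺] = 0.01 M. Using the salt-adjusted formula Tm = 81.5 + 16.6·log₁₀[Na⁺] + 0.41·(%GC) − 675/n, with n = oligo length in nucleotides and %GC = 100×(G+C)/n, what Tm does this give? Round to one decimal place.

Length n = 29. Base counts: A=8, C=7, T=4, G=10
G+C = 17, so %GC = 17/29 × 100 = 58.621%
Salt term: 16.6 × (-2) = -33.2
GC term: 0.41 × 58.621 = 24.035; length term: −675/29 = −23.276
Tm = 81.5 + (-33.2) + 24.035 − 23.276 = 49.059 → 49.1°C

49.1°C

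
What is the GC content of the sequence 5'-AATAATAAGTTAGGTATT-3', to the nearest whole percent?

Counting bases: T=7, G=3, A=8, C=0
G+C = 3 + 0 = 3 out of 18 bases
%GC = 3/18 × 100 = 16.67% ≈ 17%

17%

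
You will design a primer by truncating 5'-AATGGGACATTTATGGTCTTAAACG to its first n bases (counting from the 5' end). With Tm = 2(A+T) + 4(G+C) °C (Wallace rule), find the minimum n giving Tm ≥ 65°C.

First 24 bases: AATGGGACATTTATGGTCTTAAAC → Tm = 64°C (< 65°C)
First 25 bases: AATGGGACATTTATGGTCTTAAACG → Tm = 68°C (≥ 65°C)
Each additional base adds 2°C (A/T) or 4°C (G/C), so Tm is non-decreasing in n; n = 25 is the first length to reach 65°C.

n = 25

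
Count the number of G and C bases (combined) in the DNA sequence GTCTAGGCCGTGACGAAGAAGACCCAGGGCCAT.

Scanning the sequence gives T=4, G=11, A=9, C=9.
Total G or C: 11 + 9 = 20

20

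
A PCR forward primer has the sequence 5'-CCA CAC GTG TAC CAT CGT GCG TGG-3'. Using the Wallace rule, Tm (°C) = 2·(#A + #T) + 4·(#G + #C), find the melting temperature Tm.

78°C

Base counts: C=8, G=7, T=5, A=4
So N_AT = 9 and N_GC = 15.
Tm = 2×9 + 4×15 = 78°C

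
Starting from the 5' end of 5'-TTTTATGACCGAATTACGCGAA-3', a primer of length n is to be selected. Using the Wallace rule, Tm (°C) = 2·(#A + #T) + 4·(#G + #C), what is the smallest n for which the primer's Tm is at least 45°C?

First 17 bases: TTTTATGACCGAATTAC → Tm = 44°C (< 45°C)
First 18 bases: TTTTATGACCGAATTACG → Tm = 48°C (≥ 45°C)
Since every base adds ≥2°C, Tm only increases with n, so the threshold is first crossed at n = 18.

n = 18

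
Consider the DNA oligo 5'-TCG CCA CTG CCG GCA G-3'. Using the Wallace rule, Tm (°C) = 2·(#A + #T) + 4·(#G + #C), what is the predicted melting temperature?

Counting bases: A=2, G=5, C=7, T=2
AT pairs contribute 4, GC pairs contribute 12.
Tm = 4·12 + 2·4 = 48 + 8 = 56°C

56°C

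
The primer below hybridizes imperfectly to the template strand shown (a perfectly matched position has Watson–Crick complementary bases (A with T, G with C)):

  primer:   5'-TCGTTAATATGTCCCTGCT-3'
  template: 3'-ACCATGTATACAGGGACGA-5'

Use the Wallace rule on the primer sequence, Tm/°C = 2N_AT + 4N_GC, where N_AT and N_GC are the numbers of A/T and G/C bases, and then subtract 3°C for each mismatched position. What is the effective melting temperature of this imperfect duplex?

Primer base counts: A=3, T=8, G=3, C=5 → A+T=11, G+C=8
Perfect-match Tm = 2(11) + 4(8) = 22 + 32 = 54°C
Mismatches (positions where the bases are not complementary): 3 (at positions 2, 5, 6)
Effective Tm = 54 − 3×3 = 54 − 9 = 45°C

45°C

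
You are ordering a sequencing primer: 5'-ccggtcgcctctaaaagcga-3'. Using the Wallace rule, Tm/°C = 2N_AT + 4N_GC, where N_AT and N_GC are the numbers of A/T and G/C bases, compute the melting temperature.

Scanning the sequence gives A=5, C=7, T=3, G=5.
AT pairs contribute 8, GC pairs contribute 12.
Tm = 2×8 + 4×12 = 64°C

64°C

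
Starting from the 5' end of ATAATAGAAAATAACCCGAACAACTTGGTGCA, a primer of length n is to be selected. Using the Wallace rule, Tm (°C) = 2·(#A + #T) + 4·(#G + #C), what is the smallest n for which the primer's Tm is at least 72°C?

First 27 bases: ATAATAGAAAATAACCCGAACAACTTG → Tm = 70°C (< 72°C)
First 28 bases: ATAATAGAAAATAACCCGAACAACTTGG → Tm = 74°C (≥ 72°C)
Since every base adds ≥2°C, Tm only increases with n, so the threshold is first crossed at n = 28.

n = 28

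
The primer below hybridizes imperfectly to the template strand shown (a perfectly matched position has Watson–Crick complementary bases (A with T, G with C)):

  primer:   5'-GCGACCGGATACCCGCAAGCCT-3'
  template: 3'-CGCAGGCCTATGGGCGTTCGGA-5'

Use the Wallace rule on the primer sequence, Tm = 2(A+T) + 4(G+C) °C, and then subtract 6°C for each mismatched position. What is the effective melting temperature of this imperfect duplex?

Primer base counts: A=5, T=2, G=6, C=9 → A+T=7, G+C=15
Perfect-match Tm = 2(7) + 4(15) = 14 + 60 = 74°C
Mismatches (positions where the bases are not complementary): 1 (at position 4)
Effective Tm = 74 − 1×6 = 74 − 6 = 68°C

68°C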